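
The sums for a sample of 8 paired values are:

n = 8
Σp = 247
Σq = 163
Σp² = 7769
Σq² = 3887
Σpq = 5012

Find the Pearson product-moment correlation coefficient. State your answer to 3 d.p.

-0.073

r = (nΣpq − ΣpΣq) / √[(nΣp² − (Σp)²)(nΣq² − (Σq)²)]
Numerator: 8×5012 − 247×163 = -165
Denominator: √[(62152 − 61009)(31096 − 26569)] = √[1143 × 4527] = 2274.7222
r = -165 / 2274.7222 ≈ -0.073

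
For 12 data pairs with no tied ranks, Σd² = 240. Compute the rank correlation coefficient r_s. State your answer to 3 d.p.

ρ = 1 − 6Σd² / [n(n²−1)] = 1 − 6×240 / (12×143)
  = 1 − 1440/1716 = 1 − 0.8392 ≈ 0.161

0.161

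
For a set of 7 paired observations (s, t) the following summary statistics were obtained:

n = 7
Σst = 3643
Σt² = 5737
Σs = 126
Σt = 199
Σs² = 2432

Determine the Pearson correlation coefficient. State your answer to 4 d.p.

r = (nΣst − ΣsΣt) / √[(nΣs² − (Σs)²)(nΣt² − (Σt)²)]
Numerator: 7×3643 − 126×199 = 427
Denominator: √[(17024 − 15876)(40159 − 39601)] = √[1148 × 558] = 800.3649
r = 427 / 800.3649 ≈ 0.5335

0.5335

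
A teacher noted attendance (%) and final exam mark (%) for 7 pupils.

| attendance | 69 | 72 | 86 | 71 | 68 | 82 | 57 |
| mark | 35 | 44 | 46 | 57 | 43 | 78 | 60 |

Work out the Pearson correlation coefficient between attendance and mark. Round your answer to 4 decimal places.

n = 7, Σx = 505, Σy = 363, Σx² = 36979, Σy² = 20059, Σxy = 26326
nΣxy − ΣxΣy = 184282 − 183315 = 967
nΣx² − (Σx)² = 258853 − 255025 = 3828; nΣy² − (Σy)² = 140413 − 131769 = 8644
r = 967 / √(3828 × 8644) = 967 / 5752.3241 ≈ 0.1681

0.1681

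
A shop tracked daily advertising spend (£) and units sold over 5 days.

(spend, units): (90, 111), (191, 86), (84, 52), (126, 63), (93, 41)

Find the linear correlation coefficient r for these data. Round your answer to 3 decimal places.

n = 5, Σx = 584, Σy = 353, Σx² = 76162, Σy² = 28071, Σxy = 42535
nΣxy − ΣxΣy = 212675 − 206152 = 6523
nΣx² − (Σx)² = 380810 − 341056 = 39754; nΣy² − (Σy)² = 140355 − 124609 = 15746
r = 6523 / √(39754 × 15746) = 6523 / 25019.3222 ≈ 0.261

0.261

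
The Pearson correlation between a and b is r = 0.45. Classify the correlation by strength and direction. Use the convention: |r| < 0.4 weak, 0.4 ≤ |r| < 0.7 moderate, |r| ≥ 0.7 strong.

r = 0.45 > 0 so the relationship is positive.
|r| = 0.45, which falls in the moderate range.

moderate positive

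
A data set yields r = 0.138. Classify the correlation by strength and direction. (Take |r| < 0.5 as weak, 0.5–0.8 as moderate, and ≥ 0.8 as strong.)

r = 0.138 > 0 so the relationship is positive.
|r| = 0.138, which falls in the weak range.

weak positive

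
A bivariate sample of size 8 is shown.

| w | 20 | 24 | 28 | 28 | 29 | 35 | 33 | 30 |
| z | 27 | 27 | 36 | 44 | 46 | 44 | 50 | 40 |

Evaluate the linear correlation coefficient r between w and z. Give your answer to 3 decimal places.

n = 8, Σw = 227, Σz = 314, Σw² = 6599, Σz² = 12842, Σwz = 9152
nΣwz − ΣwΣz = 73216 − 71278 = 1938
nΣw² − (Σw)² = 52792 − 51529 = 1263; nΣz² − (Σz)² = 102736 − 98596 = 4140
r = 1938 / √(1263 × 4140) = 1938 / 2286.6613 ≈ 0.848

0.848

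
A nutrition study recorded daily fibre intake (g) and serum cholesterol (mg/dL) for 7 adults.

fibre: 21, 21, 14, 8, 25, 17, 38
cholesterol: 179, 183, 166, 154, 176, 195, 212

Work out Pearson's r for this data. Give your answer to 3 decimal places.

0.844

n = 7, Σx = 144, Σy = 1265, Σx² = 3500, Σy² = 230747, Σxy = 26929
nΣxy − ΣxΣy = 188503 − 182160 = 6343
nΣx² − (Σx)² = 24500 − 20736 = 3764; nΣy² − (Σy)² = 1615229 − 1600225 = 15004
r = 6343 / √(3764 × 15004) = 6343 / 7514.9888 ≈ 0.844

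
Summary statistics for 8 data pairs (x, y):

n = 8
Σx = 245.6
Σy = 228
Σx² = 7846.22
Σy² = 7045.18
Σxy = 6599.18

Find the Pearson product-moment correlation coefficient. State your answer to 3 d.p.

r = (nΣxy − ΣxΣy) / √[(nΣx² − (Σx)²)(nΣy² − (Σy)²)]
Numerator: 8×6599.18 − 245.6×228 = -3203.36
Denominator: √[(62769.76 − 60319.36)(56361.44 − 51984)] = √[2450.4 × 4377.44] = 3275.1304
r = -3203.36 / 3275.1304 ≈ -0.978

-0.978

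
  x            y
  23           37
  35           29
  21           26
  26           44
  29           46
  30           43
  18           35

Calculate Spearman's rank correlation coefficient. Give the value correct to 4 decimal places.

Rank x: 3, 7, 2, 4, 5, 6, 1
Rank y: 4, 2, 1, 6, 7, 5, 3
d = rank(x) − rank(y): -1, 5, 1, -2, -2, 1, -2; Σd² = 40
ρ = 1 − 6Σd² / [n(n²−1)] = 1 − 6×40 / (7×48) = 1 − 240/336 ≈ 0.2857

0.2857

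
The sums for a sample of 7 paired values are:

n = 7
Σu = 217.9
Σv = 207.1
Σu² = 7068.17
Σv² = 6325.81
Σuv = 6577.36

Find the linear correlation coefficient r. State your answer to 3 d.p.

r = (nΣuv − ΣuΣv) / √[(nΣu² − (Σu)²)(nΣv² − (Σv)²)]
Numerator: 7×6577.36 − 217.9×207.1 = 914.43
Denominator: √[(49477.19 − 47480.41)(44280.67 − 42890.41)] = √[1996.78 × 1390.26] = 1666.1463
r = 914.43 / 1666.1463 ≈ 0.549

0.549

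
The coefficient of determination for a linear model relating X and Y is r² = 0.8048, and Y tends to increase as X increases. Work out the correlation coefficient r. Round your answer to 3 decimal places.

0.897

|r| = √0.8048 = 0.897
The association is positive, so r = 0.897.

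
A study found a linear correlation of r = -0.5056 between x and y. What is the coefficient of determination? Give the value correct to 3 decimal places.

0.256

r² = (-0.5056)² = 0.256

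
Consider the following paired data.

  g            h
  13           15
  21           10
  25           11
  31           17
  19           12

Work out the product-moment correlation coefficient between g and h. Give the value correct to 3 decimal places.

n = 5, Σg = 109, Σh = 65, Σg² = 2557, Σh² = 879, Σgh = 1435
nΣgh − ΣgΣh = 7175 − 7085 = 90
nΣg² − (Σg)² = 12785 − 11881 = 904; nΣh² − (Σh)² = 4395 − 4225 = 170
r = 90 / √(904 × 170) = 90 / 392.0204 ≈ 0.230

0.230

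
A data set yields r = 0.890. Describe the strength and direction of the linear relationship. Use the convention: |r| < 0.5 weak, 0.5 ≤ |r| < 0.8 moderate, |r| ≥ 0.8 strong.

strong positive

r = 0.890 > 0 so the relationship is positive.
|r| = 0.890, which falls in the strong range.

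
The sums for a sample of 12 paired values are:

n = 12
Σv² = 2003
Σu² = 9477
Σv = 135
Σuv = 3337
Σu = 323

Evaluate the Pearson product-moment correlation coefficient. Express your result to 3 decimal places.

-0.482

r = (nΣuv − ΣuΣv) / √[(nΣu² − (Σu)²)(nΣv² − (Σv)²)]
Numerator: 12×3337 − 323×135 = -3561
Denominator: √[(113724 − 104329)(24036 − 18225)] = √[9395 × 5811] = 7388.7986
r = -3561 / 7388.7986 ≈ -0.482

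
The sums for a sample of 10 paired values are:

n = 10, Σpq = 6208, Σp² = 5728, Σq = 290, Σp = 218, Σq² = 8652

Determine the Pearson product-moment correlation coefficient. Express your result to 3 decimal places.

r = (nΣpq − ΣpΣq) / √[(nΣp² − (Σp)²)(nΣq² − (Σq)²)]
Numerator: 10×6208 − 218×290 = -1140
Denominator: √[(57280 − 47524)(86520 − 84100)] = √[9756 × 2420] = 4858.9629
r = -1140 / 4858.9629 ≈ -0.235

-0.235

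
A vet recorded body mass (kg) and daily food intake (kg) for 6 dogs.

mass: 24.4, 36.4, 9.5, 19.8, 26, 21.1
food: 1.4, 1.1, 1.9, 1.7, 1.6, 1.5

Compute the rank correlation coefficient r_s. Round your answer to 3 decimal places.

Rank mass: 4, 6, 1, 2, 5, 3
Rank food: 2, 1, 6, 5, 4, 3
d = rank(mass) − rank(food): 2, 5, -5, -3, 1, 0; Σd² = 64
ρ = 1 − 6Σd² / [n(n²−1)] = 1 − 6×64 / (6×35) = 1 − 384/210 ≈ -0.829

-0.829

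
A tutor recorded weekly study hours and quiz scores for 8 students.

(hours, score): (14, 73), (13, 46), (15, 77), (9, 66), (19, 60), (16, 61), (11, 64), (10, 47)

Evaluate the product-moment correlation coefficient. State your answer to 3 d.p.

0.201

n = 8, Σx = 107, Σy = 494, Σx² = 1509, Σy² = 31356, Σxy = 6659
nΣxy − ΣxΣy = 53272 − 52858 = 414
nΣx² − (Σx)² = 12072 − 11449 = 623; nΣy² − (Σy)² = 250848 − 244036 = 6812
r = 414 / √(623 × 6812) = 414 / 2060.0670 ≈ 0.201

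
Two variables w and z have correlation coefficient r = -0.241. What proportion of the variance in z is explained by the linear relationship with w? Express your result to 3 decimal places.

r² = (-0.241)² = 0.058

0.058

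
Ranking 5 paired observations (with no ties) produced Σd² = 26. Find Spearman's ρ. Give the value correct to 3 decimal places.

ρ = 1 − 6Σd² / [n(n²−1)] = 1 − 6×26 / (5×24)
  = 1 − 156/120 = 1 − 1.3000 ≈ -0.300

-0.300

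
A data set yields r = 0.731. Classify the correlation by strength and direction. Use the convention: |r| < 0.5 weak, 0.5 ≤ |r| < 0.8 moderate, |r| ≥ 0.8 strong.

moderate positive

r = 0.731 > 0 so the relationship is positive.
|r| = 0.731, which falls in the moderate range.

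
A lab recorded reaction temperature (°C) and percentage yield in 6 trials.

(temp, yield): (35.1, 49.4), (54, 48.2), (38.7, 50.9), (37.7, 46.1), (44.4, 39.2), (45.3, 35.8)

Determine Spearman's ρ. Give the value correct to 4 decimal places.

Rank temp: 1, 6, 3, 2, 4, 5
Rank yield: 5, 4, 6, 3, 2, 1
d = rank(temp) − rank(yield): -4, 2, -3, -1, 2, 4; Σd² = 50
ρ = 1 − 6Σd² / [n(n²−1)] = 1 − 6×50 / (6×35) = 1 − 300/210 ≈ -0.4286

-0.4286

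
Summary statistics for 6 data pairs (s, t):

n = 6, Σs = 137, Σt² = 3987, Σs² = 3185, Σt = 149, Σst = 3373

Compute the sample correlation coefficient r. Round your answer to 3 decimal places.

-0.228

r = (nΣst − ΣsΣt) / √[(nΣs² − (Σs)²)(nΣt² − (Σt)²)]
Numerator: 6×3373 − 137×149 = -175
Denominator: √[(19110 − 18769)(23922 − 22201)] = √[341 × 1721] = 766.0685
r = -175 / 766.0685 ≈ -0.228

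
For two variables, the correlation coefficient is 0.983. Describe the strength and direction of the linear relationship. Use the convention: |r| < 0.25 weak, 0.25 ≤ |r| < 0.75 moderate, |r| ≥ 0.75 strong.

strong positive

r = 0.983 > 0 so the relationship is positive.
|r| = 0.983, which falls in the strong range.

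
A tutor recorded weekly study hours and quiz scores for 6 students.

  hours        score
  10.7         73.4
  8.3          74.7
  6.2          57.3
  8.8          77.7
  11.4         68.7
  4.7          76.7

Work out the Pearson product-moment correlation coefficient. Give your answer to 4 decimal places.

0.1036

n = 6, Σx = 50.1, Σy = 428.5, Σx² = 451.31, Σy² = 30890.81, Σxy = 3588.08
nΣxy − ΣxΣy = 21528.48 − 21467.85 = 60.63
nΣx² − (Σx)² = 2707.86 − 2510.01 = 197.85; nΣy² − (Σy)² = 185344.86 − 183612.25 = 1732.61
r = 60.63 / √(197.85 × 1732.61) = 60.63 / 585.4886 ≈ 0.1036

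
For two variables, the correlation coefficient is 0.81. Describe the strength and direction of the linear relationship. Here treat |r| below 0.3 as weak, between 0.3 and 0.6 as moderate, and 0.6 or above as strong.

r = 0.81 > 0 so the relationship is positive.
|r| = 0.81, which falls in the strong range.

strong positive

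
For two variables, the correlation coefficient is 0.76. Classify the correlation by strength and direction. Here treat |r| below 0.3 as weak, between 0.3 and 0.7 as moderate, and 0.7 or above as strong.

r = 0.76 > 0 so the relationship is positive.
|r| = 0.76, which falls in the strong range.

strong positive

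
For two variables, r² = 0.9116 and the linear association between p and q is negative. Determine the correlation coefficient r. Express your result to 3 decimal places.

|r| = √0.9116 = 0.955
The association is negative, so r = −0.955.

-0.955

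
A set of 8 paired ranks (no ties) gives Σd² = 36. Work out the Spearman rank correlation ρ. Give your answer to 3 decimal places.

0.571

ρ = 1 − 6Σd² / [n(n²−1)] = 1 − 6×36 / (8×63)
  = 1 − 216/504 = 1 − 0.4286 ≈ 0.571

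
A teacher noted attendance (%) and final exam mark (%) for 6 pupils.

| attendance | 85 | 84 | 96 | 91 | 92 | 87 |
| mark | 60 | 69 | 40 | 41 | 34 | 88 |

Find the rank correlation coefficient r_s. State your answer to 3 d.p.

-0.771

Rank attendance: 2, 1, 6, 4, 5, 3
Rank mark: 4, 5, 2, 3, 1, 6
d = rank(attendance) − rank(mark): -2, -4, 4, 1, 4, -3; Σd² = 62
ρ = 1 − 6Σd² / [n(n²−1)] = 1 − 6×62 / (6×35) = 1 − 372/210 ≈ -0.771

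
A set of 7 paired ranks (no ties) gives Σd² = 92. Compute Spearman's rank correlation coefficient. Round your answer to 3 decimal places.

-0.643

ρ = 1 − 6Σd² / [n(n²−1)] = 1 − 6×92 / (7×48)
  = 1 − 552/336 = 1 − 1.6429 ≈ -0.643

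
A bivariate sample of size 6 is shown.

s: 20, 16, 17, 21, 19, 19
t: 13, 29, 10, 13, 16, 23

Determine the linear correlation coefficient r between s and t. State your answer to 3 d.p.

-0.495

n = 6, Σs = 112, Σt = 104, Σs² = 2108, Σt² = 2064, Σst = 1908
nΣst − ΣsΣt = 11448 − 11648 = -200
nΣs² − (Σs)² = 12648 − 12544 = 104; nΣt² − (Σt)² = 12384 − 10816 = 1568
r = -200 / √(104 × 1568) = -200 / 403.8217 ≈ -0.495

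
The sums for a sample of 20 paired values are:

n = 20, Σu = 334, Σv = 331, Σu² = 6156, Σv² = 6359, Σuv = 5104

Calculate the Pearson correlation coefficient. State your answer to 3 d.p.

r = (nΣuv − ΣuΣv) / √[(nΣu² − (Σu)²)(nΣv² − (Σv)²)]
Numerator: 20×5104 − 334×331 = -8474
Denominator: √[(123120 − 111556)(127180 − 109561)] = √[11564 × 17619] = 14273.9664
r = -8474 / 14273.9664 ≈ -0.594

-0.594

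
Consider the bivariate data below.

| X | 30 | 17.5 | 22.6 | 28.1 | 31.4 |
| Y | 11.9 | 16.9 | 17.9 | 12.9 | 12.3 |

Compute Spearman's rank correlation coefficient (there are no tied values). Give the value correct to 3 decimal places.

Rank X: 4, 1, 2, 3, 5
Rank Y: 1, 4, 5, 3, 2
d = rank(X) − rank(Y): 3, -3, -3, 0, 3; Σd² = 36
ρ = 1 − 6Σd² / [n(n²−1)] = 1 − 6×36 / (5×24) = 1 − 216/120 ≈ -0.800

-0.800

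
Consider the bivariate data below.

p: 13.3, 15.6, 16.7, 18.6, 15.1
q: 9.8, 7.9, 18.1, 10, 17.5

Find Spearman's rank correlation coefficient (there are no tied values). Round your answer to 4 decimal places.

0.3000

Rank p: 1, 3, 4, 5, 2
Rank q: 2, 1, 5, 3, 4
d = rank(p) − rank(q): -1, 2, -1, 2, -2; Σd² = 14
ρ = 1 − 6Σd² / [n(n²−1)] = 1 − 6×14 / (5×24) = 1 − 84/120 ≈ 0.3000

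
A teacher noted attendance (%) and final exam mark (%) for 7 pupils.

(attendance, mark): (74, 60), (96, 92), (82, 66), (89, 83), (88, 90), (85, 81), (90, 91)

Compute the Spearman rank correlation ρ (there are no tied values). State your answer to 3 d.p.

Rank attendance: 1, 7, 2, 5, 4, 3, 6
Rank mark: 1, 7, 2, 4, 5, 3, 6
d = rank(attendance) − rank(mark): 0, 0, 0, 1, -1, 0, 0; Σd² = 2
ρ = 1 − 6Σd² / [n(n²−1)] = 1 − 6×2 / (7×48) = 1 − 12/336 ≈ 0.964

0.964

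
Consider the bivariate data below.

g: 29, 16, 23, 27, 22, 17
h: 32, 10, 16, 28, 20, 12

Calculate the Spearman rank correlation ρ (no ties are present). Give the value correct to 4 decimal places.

Rank g: 6, 1, 4, 5, 3, 2
Rank h: 6, 1, 3, 5, 4, 2
d = rank(g) − rank(h): 0, 0, 1, 0, -1, 0; Σd² = 2
ρ = 1 − 6Σd² / [n(n²−1)] = 1 − 6×2 / (6×35) = 1 − 12/210 ≈ 0.9429

0.9429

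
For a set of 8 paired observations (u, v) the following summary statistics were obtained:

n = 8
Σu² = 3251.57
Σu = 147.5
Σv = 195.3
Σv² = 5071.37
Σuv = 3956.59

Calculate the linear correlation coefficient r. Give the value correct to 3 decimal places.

r = (nΣuv − ΣuΣv) / √[(nΣu² − (Σu)²)(nΣv² − (Σv)²)]
Numerator: 8×3956.59 − 147.5×195.3 = 2845.97
Denominator: √[(26012.56 − 21756.25)(40570.96 − 38142.09)] = √[4256.31 × 2428.87] = 3215.2797
r = 2845.97 / 3215.2797 ≈ 0.885

0.885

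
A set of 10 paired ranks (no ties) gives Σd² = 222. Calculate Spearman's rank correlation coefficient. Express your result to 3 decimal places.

ρ = 1 − 6Σd² / [n(n²−1)] = 1 − 6×222 / (10×99)
  = 1 − 1332/990 = 1 − 1.3455 ≈ -0.345

-0.345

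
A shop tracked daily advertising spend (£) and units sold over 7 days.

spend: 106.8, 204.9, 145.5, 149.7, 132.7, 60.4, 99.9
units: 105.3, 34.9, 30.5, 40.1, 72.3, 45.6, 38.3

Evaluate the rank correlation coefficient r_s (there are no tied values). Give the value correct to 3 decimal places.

Rank spend: 3, 7, 5, 6, 4, 1, 2
Rank units: 7, 2, 1, 4, 6, 5, 3
d = rank(spend) − rank(units): -4, 5, 4, 2, -2, -4, -1; Σd² = 82
ρ = 1 − 6Σd² / [n(n²−1)] = 1 − 6×82 / (7×48) = 1 − 492/336 ≈ -0.464

-0.464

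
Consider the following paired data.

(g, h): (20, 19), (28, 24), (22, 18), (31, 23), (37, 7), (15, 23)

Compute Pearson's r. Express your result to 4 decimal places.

n = 6, Σg = 153, Σh = 114, Σg² = 4223, Σh² = 2368, Σgh = 2765
nΣgh − ΣgΣh = 16590 − 17442 = -852
nΣg² − (Σg)² = 25338 − 23409 = 1929; nΣh² − (Σh)² = 14208 − 12996 = 1212
r = -852 / √(1929 × 1212) = -852 / 1529.0350 ≈ -0.5572

-0.5572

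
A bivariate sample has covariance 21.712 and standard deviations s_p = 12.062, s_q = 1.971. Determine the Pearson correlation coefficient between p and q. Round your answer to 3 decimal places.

0.913

r = Cov(p,q) / (s_p · s_q) = 21.712 / (12.062 × 1.971)
  = 21.712 / 23.7742 ≈ 0.913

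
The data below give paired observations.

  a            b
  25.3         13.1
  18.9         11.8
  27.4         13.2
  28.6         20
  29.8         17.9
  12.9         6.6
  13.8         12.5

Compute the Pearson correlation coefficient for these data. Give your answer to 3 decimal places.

0.811

n = 7, Σa = 156.7, Σb = 95.1, Σa² = 3810.91, Σb² = 1405.31, Σab = 2279.19
nΣab − ΣaΣb = 15954.33 − 14902.17 = 1052.16
nΣa² − (Σa)² = 26676.37 − 24554.89 = 2121.48; nΣb² − (Σb)² = 9837.17 − 9044.01 = 793.16
r = 1052.16 / √(2121.48 × 793.16) = 1052.16 / 1297.1789 ≈ 0.811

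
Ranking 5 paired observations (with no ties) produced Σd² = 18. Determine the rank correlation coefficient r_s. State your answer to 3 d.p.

0.100

ρ = 1 − 6Σd² / [n(n²−1)] = 1 − 6×18 / (5×24)
  = 1 − 108/120 = 1 − 0.9000 ≈ 0.100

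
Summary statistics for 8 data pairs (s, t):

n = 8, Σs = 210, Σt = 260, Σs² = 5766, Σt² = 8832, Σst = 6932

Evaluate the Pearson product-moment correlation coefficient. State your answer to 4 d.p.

r = (nΣst − ΣsΣt) / √[(nΣs² − (Σs)²)(nΣt² − (Σt)²)]
Numerator: 8×6932 − 210×260 = 856
Denominator: √[(46128 − 44100)(70656 − 67600)] = √[2028 × 3056] = 2489.4915
r = 856 / 2489.4915 ≈ 0.3438

0.3438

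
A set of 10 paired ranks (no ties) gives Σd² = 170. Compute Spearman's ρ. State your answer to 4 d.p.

-0.0303

ρ = 1 − 6Σd² / [n(n²−1)] = 1 − 6×170 / (10×99)
  = 1 − 1020/990 = 1 − 1.03030 ≈ -0.0303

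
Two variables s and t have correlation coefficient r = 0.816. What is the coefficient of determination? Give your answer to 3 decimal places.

0.666

r² = (0.816)² = 0.666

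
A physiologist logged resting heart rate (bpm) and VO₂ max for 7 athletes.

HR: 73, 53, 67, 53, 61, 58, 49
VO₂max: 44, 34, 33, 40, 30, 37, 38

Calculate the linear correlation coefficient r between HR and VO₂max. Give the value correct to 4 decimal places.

0.1769

n = 7, Σx = 414, Σy = 256, Σx² = 24922, Σy² = 9494, Σxy = 15183
nΣxy − ΣxΣy = 106281 − 105984 = 297
nΣx² − (Σx)² = 174454 − 171396 = 3058; nΣy² − (Σy)² = 66458 − 65536 = 922
r = 297 / √(3058 × 922) = 297 / 1679.1295 ≈ 0.1769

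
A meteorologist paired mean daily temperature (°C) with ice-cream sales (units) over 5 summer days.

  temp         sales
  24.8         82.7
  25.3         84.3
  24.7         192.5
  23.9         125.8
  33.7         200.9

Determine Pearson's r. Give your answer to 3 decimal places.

0.587

n = 5, Σx = 132.4, Σy = 686.2, Σx² = 3572.12, Σy² = 107188.48, Σxy = 18715.45
nΣxy − ΣxΣy = 93577.25 − 90852.88 = 2724.37
nΣx² − (Σx)² = 17860.6 − 17529.76 = 330.84; nΣy² − (Σy)² = 535942.4 − 470870.44 = 65071.96
r = 2724.37 / √(330.84 × 65071.96) = 2724.37 / 4639.8715 ≈ 0.587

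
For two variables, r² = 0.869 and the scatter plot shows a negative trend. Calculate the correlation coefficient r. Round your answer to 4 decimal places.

-0.9322

|r| = √0.869 = 0.9322
The association is negative, so r = −0.9322.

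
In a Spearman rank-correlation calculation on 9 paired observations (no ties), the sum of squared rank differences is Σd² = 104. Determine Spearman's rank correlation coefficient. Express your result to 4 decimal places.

ρ = 1 − 6Σd² / [n(n²−1)] = 1 − 6×104 / (9×80)
  = 1 − 624/720 = 1 − 0.86667 ≈ 0.1333

0.1333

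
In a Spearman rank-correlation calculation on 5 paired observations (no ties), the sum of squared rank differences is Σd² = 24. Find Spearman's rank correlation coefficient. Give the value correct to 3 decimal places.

ρ = 1 − 6Σd² / [n(n²−1)] = 1 − 6×24 / (5×24)
  = 1 − 144/120 = 1 − 1.2000 ≈ -0.200

-0.200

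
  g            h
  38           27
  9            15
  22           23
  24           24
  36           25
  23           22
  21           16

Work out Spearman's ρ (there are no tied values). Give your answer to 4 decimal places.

0.9643

Rank g: 7, 1, 3, 5, 6, 4, 2
Rank h: 7, 1, 4, 5, 6, 3, 2
d = rank(g) − rank(h): 0, 0, -1, 0, 0, 1, 0; Σd² = 2
ρ = 1 − 6Σd² / [n(n²−1)] = 1 − 6×2 / (7×48) = 1 − 12/336 ≈ 0.9643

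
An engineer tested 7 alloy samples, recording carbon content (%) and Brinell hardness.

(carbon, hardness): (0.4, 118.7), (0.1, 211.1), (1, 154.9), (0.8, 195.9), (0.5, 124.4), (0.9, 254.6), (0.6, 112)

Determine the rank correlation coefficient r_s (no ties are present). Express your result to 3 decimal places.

Rank carbon: 2, 1, 7, 5, 3, 6, 4
Rank hardness: 2, 6, 4, 5, 3, 7, 1
d = rank(carbon) − rank(hardness): 0, -5, 3, 0, 0, -1, 3; Σd² = 44
ρ = 1 − 6Σd² / [n(n²−1)] = 1 − 6×44 / (7×48) = 1 − 264/336 ≈ 0.214

0.214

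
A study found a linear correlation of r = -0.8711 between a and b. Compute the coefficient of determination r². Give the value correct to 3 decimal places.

r² = (-0.8711)² = 0.759

0.759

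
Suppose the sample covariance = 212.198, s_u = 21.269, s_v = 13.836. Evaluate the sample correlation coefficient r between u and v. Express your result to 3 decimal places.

r = Cov(u,v) / (s_u · s_v) = 212.198 / (21.269 × 13.836)
  = 212.198 / 294.2779 ≈ 0.721

0.721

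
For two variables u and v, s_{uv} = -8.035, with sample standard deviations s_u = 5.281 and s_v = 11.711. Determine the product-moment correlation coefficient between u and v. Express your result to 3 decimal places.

-0.130

r = Cov(u,v) / (s_u · s_v) = -8.035 / (5.281 × 11.711)
  = -8.035 / 61.8458 ≈ -0.130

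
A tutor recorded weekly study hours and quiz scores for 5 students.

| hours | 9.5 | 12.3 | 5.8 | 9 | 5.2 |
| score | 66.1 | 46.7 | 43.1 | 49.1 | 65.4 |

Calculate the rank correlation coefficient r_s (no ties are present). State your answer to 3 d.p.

Rank hours: 4, 5, 2, 3, 1
Rank score: 5, 2, 1, 3, 4
d = rank(hours) − rank(score): -1, 3, 1, 0, -3; Σd² = 20
ρ = 1 − 6Σd² / [n(n²−1)] = 1 − 6×20 / (5×24) = 1 − 120/120 ≈ 0.000

0.000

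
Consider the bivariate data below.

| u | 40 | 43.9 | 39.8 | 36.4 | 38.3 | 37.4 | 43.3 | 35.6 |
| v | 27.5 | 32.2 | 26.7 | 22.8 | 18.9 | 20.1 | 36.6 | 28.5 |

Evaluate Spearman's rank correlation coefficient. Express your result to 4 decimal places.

0.5238

Rank u: 6, 8, 5, 2, 4, 3, 7, 1
Rank v: 5, 7, 4, 3, 1, 2, 8, 6
d = rank(u) − rank(v): 1, 1, 1, -1, 3, 1, -1, -5; Σd² = 40
ρ = 1 − 6Σd² / [n(n²−1)] = 1 − 6×40 / (8×63) = 1 − 240/504 ≈ 0.5238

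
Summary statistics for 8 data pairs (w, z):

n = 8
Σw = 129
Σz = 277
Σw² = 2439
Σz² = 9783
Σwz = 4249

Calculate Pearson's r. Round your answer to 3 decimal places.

r = (nΣwz − ΣwΣz) / √[(nΣw² − (Σw)²)(nΣz² − (Σz)²)]
Numerator: 8×4249 − 129×277 = -1741
Denominator: √[(19512 − 16641)(78264 − 76729)] = √[2871 × 1535] = 2099.2820
r = -1741 / 2099.2820 ≈ -0.829

-0.829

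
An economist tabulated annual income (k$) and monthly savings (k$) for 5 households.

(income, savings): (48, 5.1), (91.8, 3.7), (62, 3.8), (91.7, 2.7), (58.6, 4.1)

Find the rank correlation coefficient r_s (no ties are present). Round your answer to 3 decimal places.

-0.900

Rank income: 1, 5, 3, 4, 2
Rank savings: 5, 2, 3, 1, 4
d = rank(income) − rank(savings): -4, 3, 0, 3, -2; Σd² = 38
ρ = 1 − 6Σd² / [n(n²−1)] = 1 − 6×38 / (5×24) = 1 − 228/120 ≈ -0.900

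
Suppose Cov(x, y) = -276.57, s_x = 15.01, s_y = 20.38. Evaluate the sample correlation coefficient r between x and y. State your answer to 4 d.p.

r = Cov(x,y) / (s_x · s_y) = -276.57 / (15.01 × 20.38)
  = -276.57 / 305.9038 ≈ -0.9041

-0.9041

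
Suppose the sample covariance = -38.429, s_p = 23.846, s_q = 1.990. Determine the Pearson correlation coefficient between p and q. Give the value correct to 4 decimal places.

-0.8098

r = Cov(p,q) / (s_p · s_q) = -38.429 / (23.846 × 1.990)
  = -38.429 / 47.4535 ≈ -0.8098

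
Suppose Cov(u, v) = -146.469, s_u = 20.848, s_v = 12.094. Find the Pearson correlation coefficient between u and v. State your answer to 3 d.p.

-0.581

r = Cov(u,v) / (s_u · s_v) = -146.469 / (20.848 × 12.094)
  = -146.469 / 252.1357 ≈ -0.581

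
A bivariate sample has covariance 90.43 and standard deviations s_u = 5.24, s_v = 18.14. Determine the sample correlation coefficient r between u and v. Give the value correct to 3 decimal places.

0.951

r = Cov(u,v) / (s_u · s_v) = 90.43 / (5.24 × 18.14)
  = 90.43 / 95.0536 ≈ 0.951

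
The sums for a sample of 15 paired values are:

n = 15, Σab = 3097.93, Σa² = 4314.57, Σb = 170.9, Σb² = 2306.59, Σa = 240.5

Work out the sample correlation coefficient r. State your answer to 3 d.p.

0.881

r = (nΣab − ΣaΣb) / √[(nΣa² − (Σa)²)(nΣb² − (Σb)²)]
Numerator: 15×3097.93 − 240.5×170.9 = 5367.5
Denominator: √[(64718.55 − 57840.25)(34598.85 − 29206.81)] = √[6878.3 × 5392.04] = 6089.9974
r = 5367.5 / 6089.9974 ≈ 0.881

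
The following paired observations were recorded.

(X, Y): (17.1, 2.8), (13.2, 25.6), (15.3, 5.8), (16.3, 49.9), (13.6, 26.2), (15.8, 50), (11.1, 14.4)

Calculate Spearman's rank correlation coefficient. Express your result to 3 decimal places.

Rank X: 7, 2, 4, 6, 3, 5, 1
Rank Y: 1, 4, 2, 6, 5, 7, 3
d = rank(X) − rank(Y): 6, -2, 2, 0, -2, -2, -2; Σd² = 56
ρ = 1 − 6Σd² / [n(n²−1)] = 1 − 6×56 / (7×48) = 1 − 336/336 ≈ 0.000

0.000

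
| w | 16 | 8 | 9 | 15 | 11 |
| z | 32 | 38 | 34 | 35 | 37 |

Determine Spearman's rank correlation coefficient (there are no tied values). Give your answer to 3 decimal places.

Rank w: 5, 1, 2, 4, 3
Rank z: 1, 5, 2, 3, 4
d = rank(w) − rank(z): 4, -4, 0, 1, -1; Σd² = 34
ρ = 1 − 6Σd² / [n(n²−1)] = 1 − 6×34 / (5×24) = 1 − 204/120 ≈ -0.700

-0.700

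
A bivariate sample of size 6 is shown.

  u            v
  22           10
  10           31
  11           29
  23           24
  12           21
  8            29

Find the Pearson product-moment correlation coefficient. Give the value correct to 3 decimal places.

-0.710

n = 6, Σu = 86, Σv = 144, Σu² = 1442, Σv² = 3760, Σuv = 1885
nΣuv − ΣuΣv = 11310 − 12384 = -1074
nΣu² − (Σu)² = 8652 − 7396 = 1256; nΣv² − (Σv)² = 22560 − 20736 = 1824
r = -1074 / √(1256 × 1824) = -1074 / 1513.5865 ≈ -0.710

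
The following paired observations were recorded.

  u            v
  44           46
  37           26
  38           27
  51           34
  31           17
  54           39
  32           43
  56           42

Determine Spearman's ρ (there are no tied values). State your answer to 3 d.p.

0.429

Rank u: 5, 3, 4, 6, 1, 7, 2, 8
Rank v: 8, 2, 3, 4, 1, 5, 7, 6
d = rank(u) − rank(v): -3, 1, 1, 2, 0, 2, -5, 2; Σd² = 48
ρ = 1 − 6Σd² / [n(n²−1)] = 1 − 6×48 / (8×63) = 1 − 288/504 ≈ 0.429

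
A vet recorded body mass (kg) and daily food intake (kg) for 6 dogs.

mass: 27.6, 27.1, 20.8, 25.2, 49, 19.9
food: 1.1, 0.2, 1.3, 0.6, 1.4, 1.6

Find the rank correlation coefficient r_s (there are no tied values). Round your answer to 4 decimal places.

-0.2571

Rank mass: 5, 4, 2, 3, 6, 1
Rank food: 3, 1, 4, 2, 5, 6
d = rank(mass) − rank(food): 2, 3, -2, 1, 1, -5; Σd² = 44
ρ = 1 − 6Σd² / [n(n²−1)] = 1 − 6×44 / (6×35) = 1 − 264/210 ≈ -0.2571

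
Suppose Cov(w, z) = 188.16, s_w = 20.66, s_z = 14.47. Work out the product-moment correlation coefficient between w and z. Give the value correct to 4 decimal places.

0.6294

r = Cov(w,z) / (s_w · s_z) = 188.16 / (20.66 × 14.47)
  = 188.16 / 298.9502 ≈ 0.6294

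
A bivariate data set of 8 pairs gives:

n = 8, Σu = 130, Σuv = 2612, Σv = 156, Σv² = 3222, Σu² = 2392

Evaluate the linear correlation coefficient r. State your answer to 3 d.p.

0.343

r = (nΣuv − ΣuΣv) / √[(nΣu² − (Σu)²)(nΣv² − (Σv)²)]
Numerator: 8×2612 − 130×156 = 616
Denominator: √[(19136 − 16900)(25776 − 24336)] = √[2236 × 1440] = 1794.3913
r = 616 / 1794.3913 ≈ 0.343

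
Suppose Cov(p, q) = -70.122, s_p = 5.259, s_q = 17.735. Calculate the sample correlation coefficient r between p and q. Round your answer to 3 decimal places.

-0.752

r = Cov(p,q) / (s_p · s_q) = -70.122 / (5.259 × 17.735)
  = -70.122 / 93.2684 ≈ -0.752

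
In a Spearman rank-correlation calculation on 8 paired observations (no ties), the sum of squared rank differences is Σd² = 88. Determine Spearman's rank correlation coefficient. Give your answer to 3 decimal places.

ρ = 1 − 6Σd² / [n(n²−1)] = 1 − 6×88 / (8×63)
  = 1 − 528/504 = 1 − 1.0476 ≈ -0.048

-0.048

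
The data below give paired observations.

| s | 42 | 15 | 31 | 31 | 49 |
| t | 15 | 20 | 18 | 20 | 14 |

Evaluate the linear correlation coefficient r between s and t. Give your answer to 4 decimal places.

n = 5, Σs = 168, Σt = 87, Σs² = 6312, Σt² = 1545, Σst = 2794
nΣst − ΣsΣt = 13970 − 14616 = -646
nΣs² − (Σs)² = 31560 − 28224 = 3336; nΣt² − (Σt)² = 7725 − 7569 = 156
r = -646 / √(3336 × 156) = -646 / 721.3986 ≈ -0.8955

-0.8955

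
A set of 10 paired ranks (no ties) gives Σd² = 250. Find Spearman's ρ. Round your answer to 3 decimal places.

-0.515

ρ = 1 − 6Σd² / [n(n²−1)] = 1 − 6×250 / (10×99)
  = 1 − 1500/990 = 1 − 1.5152 ≈ -0.515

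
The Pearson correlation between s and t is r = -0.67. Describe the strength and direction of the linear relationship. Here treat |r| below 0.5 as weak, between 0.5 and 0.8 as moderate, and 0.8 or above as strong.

r = -0.67 < 0 so the relationship is negative.
|r| = 0.67, which falls in the moderate range.

moderate negative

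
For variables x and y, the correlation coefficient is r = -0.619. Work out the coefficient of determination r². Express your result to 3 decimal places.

r² = (-0.619)² = 0.383

0.383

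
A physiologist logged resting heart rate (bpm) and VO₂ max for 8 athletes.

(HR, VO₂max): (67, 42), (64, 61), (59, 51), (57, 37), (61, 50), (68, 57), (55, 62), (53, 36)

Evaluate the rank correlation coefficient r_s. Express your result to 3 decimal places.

0.286

Rank HR: 7, 6, 4, 3, 5, 8, 2, 1
Rank VO₂max: 3, 7, 5, 2, 4, 6, 8, 1
d = rank(HR) − rank(VO₂max): 4, -1, -1, 1, 1, 2, -6, 0; Σd² = 60
ρ = 1 − 6Σd² / [n(n²−1)] = 1 − 6×60 / (8×63) = 1 − 360/504 ≈ 0.286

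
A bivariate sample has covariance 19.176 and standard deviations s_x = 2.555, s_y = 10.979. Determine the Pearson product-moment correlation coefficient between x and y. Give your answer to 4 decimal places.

r = Cov(x,y) / (s_x · s_y) = 19.176 / (2.555 × 10.979)
  = 19.176 / 28.0513 ≈ 0.6836

0.6836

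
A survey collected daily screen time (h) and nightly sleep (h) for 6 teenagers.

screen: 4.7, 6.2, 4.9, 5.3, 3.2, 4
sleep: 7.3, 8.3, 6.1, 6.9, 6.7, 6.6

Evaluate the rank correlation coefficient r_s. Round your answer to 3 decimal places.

0.486

Rank screen: 3, 6, 4, 5, 1, 2
Rank sleep: 5, 6, 1, 4, 3, 2
d = rank(screen) − rank(sleep): -2, 0, 3, 1, -2, 0; Σd² = 18
ρ = 1 − 6Σd² / [n(n²−1)] = 1 − 6×18 / (6×35) = 1 − 108/210 ≈ 0.486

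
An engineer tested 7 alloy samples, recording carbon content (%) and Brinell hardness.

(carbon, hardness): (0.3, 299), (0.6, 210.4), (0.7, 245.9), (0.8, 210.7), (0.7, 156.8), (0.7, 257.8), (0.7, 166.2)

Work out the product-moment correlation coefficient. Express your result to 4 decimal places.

n = 7, Σx = 4.5, Σy = 1546.8, Σx² = 3.05, Σy² = 357199.98, Σxy = 963.19
nΣxy − ΣxΣy = 6742.33 − 6960.6 = -218.27
nΣx² − (Σx)² = 21.35 − 20.25 = 1.1; nΣy² − (Σy)² = 2500399.86 − 2392590.24 = 107809.62
r = -218.27 / √(1.1 × 107809.62) = -218.27 / 344.3698 ≈ -0.6338

-0.6338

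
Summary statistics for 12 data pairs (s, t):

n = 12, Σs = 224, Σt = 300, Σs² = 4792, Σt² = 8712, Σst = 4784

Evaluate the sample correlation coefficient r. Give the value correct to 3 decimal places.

r = (nΣst − ΣsΣt) / √[(nΣs² − (Σs)²)(nΣt² − (Σt)²)]
Numerator: 12×4784 − 224×300 = -9792
Denominator: √[(57504 − 50176)(104544 − 90000)] = √[7328 × 14544] = 10323.6831
r = -9792 / 10323.6831 ≈ -0.948

-0.948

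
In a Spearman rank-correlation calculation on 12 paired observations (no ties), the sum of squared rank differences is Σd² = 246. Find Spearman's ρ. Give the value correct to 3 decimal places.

0.140

ρ = 1 − 6Σd² / [n(n²−1)] = 1 − 6×246 / (12×143)
  = 1 − 1476/1716 = 1 − 0.8601 ≈ 0.140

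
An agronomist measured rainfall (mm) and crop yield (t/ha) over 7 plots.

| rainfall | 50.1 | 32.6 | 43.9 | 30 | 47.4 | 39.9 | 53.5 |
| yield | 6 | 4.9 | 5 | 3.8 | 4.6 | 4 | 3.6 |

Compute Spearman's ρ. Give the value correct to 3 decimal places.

Rank rainfall: 6, 2, 4, 1, 5, 3, 7
Rank yield: 7, 5, 6, 2, 4, 3, 1
d = rank(rainfall) − rank(yield): -1, -3, -2, -1, 1, 0, 6; Σd² = 52
ρ = 1 − 6Σd² / [n(n²−1)] = 1 − 6×52 / (7×48) = 1 − 312/336 ≈ 0.071

0.071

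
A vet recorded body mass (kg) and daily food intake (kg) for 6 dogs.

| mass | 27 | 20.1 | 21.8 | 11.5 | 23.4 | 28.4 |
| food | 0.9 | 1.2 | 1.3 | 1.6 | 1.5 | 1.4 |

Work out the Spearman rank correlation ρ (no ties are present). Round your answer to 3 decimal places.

Rank mass: 5, 2, 3, 1, 4, 6
Rank food: 1, 2, 3, 6, 5, 4
d = rank(mass) − rank(food): 4, 0, 0, -5, -1, 2; Σd² = 46
ρ = 1 − 6Σd² / [n(n²−1)] = 1 − 6×46 / (6×35) = 1 − 276/210 ≈ -0.314

-0.314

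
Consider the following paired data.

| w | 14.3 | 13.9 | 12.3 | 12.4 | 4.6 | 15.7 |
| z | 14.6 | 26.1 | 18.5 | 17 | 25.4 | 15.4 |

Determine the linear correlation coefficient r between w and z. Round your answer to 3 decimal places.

-0.595

n = 6, Σw = 73.2, Σz = 117, Σw² = 970.4, Σz² = 2407.94, Σwz = 1368.54
nΣwz − ΣwΣz = 8211.24 − 8564.4 = -353.16
nΣw² − (Σw)² = 5822.4 − 5358.24 = 464.16; nΣz² − (Σz)² = 14447.64 − 13689 = 758.64
r = -353.16 / √(464.16 × 758.64) = -353.16 / 593.4057 ≈ -0.595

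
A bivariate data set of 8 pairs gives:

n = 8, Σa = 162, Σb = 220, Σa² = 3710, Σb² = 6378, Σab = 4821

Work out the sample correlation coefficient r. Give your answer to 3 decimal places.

r = (nΣab − ΣaΣb) / √[(nΣa² − (Σa)²)(nΣb² − (Σb)²)]
Numerator: 8×4821 − 162×220 = 2928
Denominator: √[(29680 − 26244)(51024 − 48400)] = √[3436 × 2624] = 3002.6761
r = 2928 / 3002.6761 ≈ 0.975

0.975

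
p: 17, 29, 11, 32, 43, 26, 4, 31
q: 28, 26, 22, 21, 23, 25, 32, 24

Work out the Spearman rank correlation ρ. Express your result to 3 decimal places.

Rank p: 3, 5, 2, 7, 8, 4, 1, 6
Rank q: 7, 6, 2, 1, 3, 5, 8, 4
d = rank(p) − rank(q): -4, -1, 0, 6, 5, -1, -7, 2; Σd² = 132
ρ = 1 − 6Σd² / [n(n²−1)] = 1 − 6×132 / (8×63) = 1 − 792/504 ≈ -0.571

-0.571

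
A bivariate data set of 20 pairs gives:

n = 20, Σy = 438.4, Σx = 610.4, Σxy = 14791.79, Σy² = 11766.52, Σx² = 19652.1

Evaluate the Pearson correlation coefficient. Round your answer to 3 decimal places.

r = (nΣxy − ΣxΣy) / √[(nΣx² − (Σx)²)(nΣy² − (Σy)²)]
Numerator: 20×14791.79 − 610.4×438.4 = 28236.44
Denominator: √[(393042 − 372588.16)(235330.4 − 192194.56)] = √[20453.84 × 43135.84] = 29703.4269
r = 28236.44 / 29703.4269 ≈ 0.951

0.951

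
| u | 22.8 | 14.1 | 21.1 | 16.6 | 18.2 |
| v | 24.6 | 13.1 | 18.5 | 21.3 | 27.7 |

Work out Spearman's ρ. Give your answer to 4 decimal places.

0.5000

Rank u: 5, 1, 4, 2, 3
Rank v: 4, 1, 2, 3, 5
d = rank(u) − rank(v): 1, 0, 2, -1, -2; Σd² = 10
ρ = 1 − 6Σd² / [n(n²−1)] = 1 − 6×10 / (5×24) = 1 − 60/120 ≈ 0.5000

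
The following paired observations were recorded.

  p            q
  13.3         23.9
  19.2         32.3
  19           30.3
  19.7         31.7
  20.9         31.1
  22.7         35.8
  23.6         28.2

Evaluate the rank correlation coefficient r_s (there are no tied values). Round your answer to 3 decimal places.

0.321

Rank p: 1, 3, 2, 4, 5, 6, 7
Rank q: 1, 6, 3, 5, 4, 7, 2
d = rank(p) − rank(q): 0, -3, -1, -1, 1, -1, 5; Σd² = 38
ρ = 1 − 6Σd² / [n(n²−1)] = 1 − 6×38 / (7×48) = 1 − 228/336 ≈ 0.321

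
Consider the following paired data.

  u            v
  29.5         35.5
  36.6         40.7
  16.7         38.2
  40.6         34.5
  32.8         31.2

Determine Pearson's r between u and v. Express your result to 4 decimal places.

n = 5, Σu = 156.2, Σv = 180.1, Σu² = 5212.9, Σv² = 6539.67, Σuv = 5598.87
nΣuv − ΣuΣv = 27994.35 − 28131.62 = -137.27
nΣu² − (Σu)² = 26064.5 − 24398.44 = 1666.06; nΣv² − (Σv)² = 32698.35 − 32436.01 = 262.34
r = -137.27 / √(1666.06 × 262.34) = -137.27 / 661.1159 ≈ -0.2076

-0.2076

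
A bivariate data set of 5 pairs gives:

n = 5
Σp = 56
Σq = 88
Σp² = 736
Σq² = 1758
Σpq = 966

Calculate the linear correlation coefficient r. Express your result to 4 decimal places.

r = (nΣpq − ΣpΣq) / √[(nΣp² − (Σp)²)(nΣq² − (Σq)²)]
Numerator: 5×966 − 56×88 = -98
Denominator: √[(3680 − 3136)(8790 − 7744)] = √[544 × 1046] = 754.3368
r = -98 / 754.3368 ≈ -0.1299

-0.1299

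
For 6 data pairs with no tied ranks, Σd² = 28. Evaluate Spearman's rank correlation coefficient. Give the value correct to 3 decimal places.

ρ = 1 − 6Σd² / [n(n²−1)] = 1 − 6×28 / (6×35)
  = 1 − 168/210 = 1 − 0.8000 ≈ 0.200

0.200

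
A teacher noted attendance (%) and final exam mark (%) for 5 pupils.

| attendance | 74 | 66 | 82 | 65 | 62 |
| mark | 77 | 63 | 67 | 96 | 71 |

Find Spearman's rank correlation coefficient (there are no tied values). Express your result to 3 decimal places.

-0.300

Rank attendance: 4, 3, 5, 2, 1
Rank mark: 4, 1, 2, 5, 3
d = rank(attendance) − rank(mark): 0, 2, 3, -3, -2; Σd² = 26
ρ = 1 − 6Σd² / [n(n²−1)] = 1 − 6×26 / (5×24) = 1 − 156/120 ≈ -0.300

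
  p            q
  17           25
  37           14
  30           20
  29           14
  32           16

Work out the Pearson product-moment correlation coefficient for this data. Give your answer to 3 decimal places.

n = 5, Σp = 145, Σq = 89, Σp² = 4423, Σq² = 1673, Σpq = 2461
nΣpq − ΣpΣq = 12305 − 12905 = -600
nΣp² − (Σp)² = 22115 − 21025 = 1090; nΣq² − (Σq)² = 8365 − 7921 = 444
r = -600 / √(1090 × 444) = -600 / 695.6723 ≈ -0.862

-0.862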